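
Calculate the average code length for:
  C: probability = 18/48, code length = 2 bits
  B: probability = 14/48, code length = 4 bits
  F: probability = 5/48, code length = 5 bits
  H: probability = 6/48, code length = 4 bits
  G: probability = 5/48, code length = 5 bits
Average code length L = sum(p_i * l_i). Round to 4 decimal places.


Weighted contributions p_i * l_i:
  C: (18/48) * 2 = 36/48
  B: (14/48) * 4 = 56/48
  F: (5/48) * 5 = 25/48
  H: (6/48) * 4 = 24/48
  G: (5/48) * 5 = 25/48
Sum = (36 + 56 + 25 + 24 + 25)/48 = 166/48

L = 166/48 = 3.4583 bits/symbol


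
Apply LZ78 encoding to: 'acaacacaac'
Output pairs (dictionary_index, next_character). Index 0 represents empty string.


LZ78 encoding steps:
Dictionary: {0: ''}
Step 1: w='' (idx 0), next='a' -> output (0, 'a'), add 'a' as idx 1
Step 2: w='' (idx 0), next='c' -> output (0, 'c'), add 'c' as idx 2
Step 3: w='a' (idx 1), next='a' -> output (1, 'a'), add 'aa' as idx 3
Step 4: w='c' (idx 2), next='a' -> output (2, 'a'), add 'ca' as idx 4
Step 5: w='ca' (idx 4), next='a' -> output (4, 'a'), add 'caa' as idx 5
Step 6: w='c' (idx 2), end of input -> output (2, '')


Encoded: [(0, 'a'), (0, 'c'), (1, 'a'), (2, 'a'), (4, 'a'), (2, '')]


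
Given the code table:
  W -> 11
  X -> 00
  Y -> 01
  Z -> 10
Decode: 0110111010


Decoding:
01 -> Y
10 -> Z
11 -> W
10 -> Z
10 -> Z


Result: YZWZZ


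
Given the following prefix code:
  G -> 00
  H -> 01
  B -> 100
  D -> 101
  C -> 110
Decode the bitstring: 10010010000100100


Decoding step by step:
Bits 100 -> B
Bits 100 -> B
Bits 100 -> B
Bits 00 -> G
Bits 100 -> B
Bits 100 -> B


Decoded message: BBBGBB


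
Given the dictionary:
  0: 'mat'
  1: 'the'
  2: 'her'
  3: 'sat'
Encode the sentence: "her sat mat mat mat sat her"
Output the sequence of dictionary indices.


Look up each word in the dictionary:
  'her' -> 2
  'sat' -> 3
  'mat' -> 0
  'mat' -> 0
  'mat' -> 0
  'sat' -> 3
  'her' -> 2

Encoded: [2, 3, 0, 0, 0, 3, 2]


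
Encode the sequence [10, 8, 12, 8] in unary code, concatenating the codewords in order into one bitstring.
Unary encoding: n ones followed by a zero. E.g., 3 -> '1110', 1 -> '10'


Encode each number as n ones followed by a terminating 0:
  10 -> 11111111110 (11 bits)
  8 -> 111111110 (9 bits)
  12 -> 1111111111110 (13 bits)
  8 -> 111111110 (9 bits)
Total length = 11 + 9 + 13 + 9 = 42 bits.

Unary([10, 8, 12, 8]) = 111111111101111111101111111111110111111110 (42 bits)


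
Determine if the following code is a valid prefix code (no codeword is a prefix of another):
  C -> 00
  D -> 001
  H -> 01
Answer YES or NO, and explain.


Checking each pair (does one codeword prefix another?):
  C='00' vs D='001': prefix -- VIOLATION

NO -- this is NOT a valid prefix code. C (00) is a prefix of D (001).


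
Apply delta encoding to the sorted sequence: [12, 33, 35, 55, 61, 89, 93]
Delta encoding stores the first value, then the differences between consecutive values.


First value: 12
Deltas:
  33 - 12 = 21
  35 - 33 = 2
  55 - 35 = 20
  61 - 55 = 6
  89 - 61 = 28
  93 - 89 = 4


Delta encoded: [12, 21, 2, 20, 6, 28, 4]


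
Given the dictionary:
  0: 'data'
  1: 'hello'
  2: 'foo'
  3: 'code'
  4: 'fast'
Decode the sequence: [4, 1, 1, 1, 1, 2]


Look up each index in the dictionary:
  4 -> 'fast'
  1 -> 'hello'
  1 -> 'hello'
  1 -> 'hello'
  1 -> 'hello'
  2 -> 'foo'

Decoded: "fast hello hello hello hello foo"


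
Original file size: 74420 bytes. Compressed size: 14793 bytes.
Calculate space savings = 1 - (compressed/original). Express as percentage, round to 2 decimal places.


ratio = compressed/original = 14793/74420 = 0.198777
savings = 1 - ratio = 1 - 0.198777 = 0.801223
as a percentage: 0.801223 * 100 = 80.12%

Space savings = 1 - 14793/74420 = 80.12%


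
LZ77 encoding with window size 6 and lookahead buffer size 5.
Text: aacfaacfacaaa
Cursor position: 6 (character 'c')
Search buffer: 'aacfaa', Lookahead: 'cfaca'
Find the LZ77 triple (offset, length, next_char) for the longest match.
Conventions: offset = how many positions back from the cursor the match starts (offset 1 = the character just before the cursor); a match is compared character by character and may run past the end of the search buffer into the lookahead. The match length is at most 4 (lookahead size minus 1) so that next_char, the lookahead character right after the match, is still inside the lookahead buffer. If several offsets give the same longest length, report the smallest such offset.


Try each offset into the search buffer:
  offset=1 (pos 5, char 'a'): match length 0
  offset=2 (pos 4, char 'a'): match length 0
  offset=3 (pos 3, char 'f'): match length 0
  offset=4 (pos 2, char 'c'): match length 3
  offset=5 (pos 1, char 'a'): match length 0
  offset=6 (pos 0, char 'a'): match length 0
Longest match has length 3 at offset 4.
next_char = character at position 6 + 3 = 9 -> 'c'

Best match: offset=4, length=3 (matching 'cfa' starting at position 2)
LZ77 triple: (4, 3, 'c')


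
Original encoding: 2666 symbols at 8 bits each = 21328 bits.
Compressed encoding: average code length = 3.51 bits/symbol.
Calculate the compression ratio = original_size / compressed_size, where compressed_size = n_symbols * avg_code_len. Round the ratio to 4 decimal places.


original_size = n_symbols * orig_bits = 2666 * 8 = 21328 bits
compressed_size = n_symbols * avg_code_len = 2666 * 3.51 = 9357.66 bits
ratio = original_size / compressed_size = 21328 / 9357.66 = 2.2792

Compression ratio = 2.2792


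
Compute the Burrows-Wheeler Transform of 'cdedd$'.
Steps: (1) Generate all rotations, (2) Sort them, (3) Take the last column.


Rotations (sorted):
  0: $cdedd -> last char: d
  1: cdedd$ -> last char: $
  2: d$cded -> last char: d
  3: dd$cde -> last char: e
  4: dedd$c -> last char: c
  5: edd$cd -> last char: d


BWT = d$decd


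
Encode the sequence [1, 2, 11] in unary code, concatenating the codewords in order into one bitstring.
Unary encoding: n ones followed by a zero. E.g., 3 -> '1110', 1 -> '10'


Encode each number as n ones followed by a terminating 0:
  1 -> 10 (2 bits)
  2 -> 110 (3 bits)
  11 -> 111111111110 (12 bits)
Total length = 2 + 3 + 12 = 17 bits.

Unary([1, 2, 11]) = 10110111111111110 (17 bits)


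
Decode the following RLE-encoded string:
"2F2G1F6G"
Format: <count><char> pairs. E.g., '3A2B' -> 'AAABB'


Expanding each <count><char> pair:
  2F -> 'FF'
  2G -> 'GG'
  1F -> 'F'
  6G -> 'GGGGGG'

Decoded = FFGGFGGGGGG


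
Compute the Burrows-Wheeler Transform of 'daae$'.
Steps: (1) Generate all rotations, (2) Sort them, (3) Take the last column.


Rotations (sorted):
  0: $daae -> last char: e
  1: aae$d -> last char: d
  2: ae$da -> last char: a
  3: daae$ -> last char: $
  4: e$daa -> last char: a


BWT = eda$a


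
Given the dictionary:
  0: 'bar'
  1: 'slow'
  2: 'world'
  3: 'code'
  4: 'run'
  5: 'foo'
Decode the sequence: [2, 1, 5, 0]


Look up each index in the dictionary:
  2 -> 'world'
  1 -> 'slow'
  5 -> 'foo'
  0 -> 'bar'

Decoded: "world slow foo bar"


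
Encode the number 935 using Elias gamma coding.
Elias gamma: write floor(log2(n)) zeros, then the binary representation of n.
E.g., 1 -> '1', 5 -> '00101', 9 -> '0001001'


num_bits = floor(log2(935)) + 1 = 10
leading_zeros = num_bits - 1 = 9
binary(935) = 1110100111

Elias gamma(935) = '000000000' + '1110100111' = 0000000001110100111 (19 bits)


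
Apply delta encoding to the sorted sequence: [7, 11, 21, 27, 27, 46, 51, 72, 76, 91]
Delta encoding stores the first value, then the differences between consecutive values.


First value: 7
Deltas:
  11 - 7 = 4
  21 - 11 = 10
  27 - 21 = 6
  27 - 27 = 0
  46 - 27 = 19
  51 - 46 = 5
  72 - 51 = 21
  76 - 72 = 4
  91 - 76 = 15


Delta encoded: [7, 4, 10, 6, 0, 19, 5, 21, 4, 15]


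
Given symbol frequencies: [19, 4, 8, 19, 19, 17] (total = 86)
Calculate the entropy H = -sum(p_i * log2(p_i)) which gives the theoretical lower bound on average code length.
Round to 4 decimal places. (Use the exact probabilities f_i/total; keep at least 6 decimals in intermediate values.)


Per-symbol terms -p_i * log2(p_i) with p_i = f_i/86:
  p = 19/86 = 0.220930: log2(p) = -2.178337, -p*log2(p) = 0.481261
  p = 4/86 = 0.046512: log2(p) = -4.426265, -p*log2(p) = 0.205873
  p = 8/86 = 0.093023: log2(p) = -3.426265, -p*log2(p) = 0.318722
  p = 19/86 = 0.220930: log2(p) = -2.178337, -p*log2(p) = 0.481261
  p = 19/86 = 0.220930: log2(p) = -2.178337, -p*log2(p) = 0.481261
  p = 17/86 = 0.197674: log2(p) = -2.338802, -p*log2(p) = 0.462321
H = 0.481261 + 0.205873 + 0.318722 + 0.481261 + 0.481261 + 0.462321 = 2.430699

H = 2.4307 bits/symbol


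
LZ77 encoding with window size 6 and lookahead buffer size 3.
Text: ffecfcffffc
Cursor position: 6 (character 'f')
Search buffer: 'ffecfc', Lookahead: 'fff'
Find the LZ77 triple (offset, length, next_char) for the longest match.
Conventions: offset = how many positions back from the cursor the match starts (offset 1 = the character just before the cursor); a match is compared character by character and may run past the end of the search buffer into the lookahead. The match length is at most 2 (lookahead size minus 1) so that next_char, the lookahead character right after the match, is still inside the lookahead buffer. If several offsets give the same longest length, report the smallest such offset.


Try each offset into the search buffer:
  offset=1 (pos 5, char 'c'): match length 0
  offset=2 (pos 4, char 'f'): match length 1
  offset=3 (pos 3, char 'c'): match length 0
  offset=4 (pos 2, char 'e'): match length 0
  offset=5 (pos 1, char 'f'): match length 1
  offset=6 (pos 0, char 'f'): match length 2
Longest match has length 2 at offset 6.
next_char = character at position 6 + 2 = 8 -> 'f'

Best match: offset=6, length=2 (matching 'ff' starting at position 0)
LZ77 triple: (6, 2, 'f')


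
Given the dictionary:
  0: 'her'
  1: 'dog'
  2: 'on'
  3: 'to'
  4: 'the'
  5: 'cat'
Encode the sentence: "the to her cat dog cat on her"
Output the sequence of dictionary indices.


Look up each word in the dictionary:
  'the' -> 4
  'to' -> 3
  'her' -> 0
  'cat' -> 5
  'dog' -> 1
  'cat' -> 5
  'on' -> 2
  'her' -> 0

Encoded: [4, 3, 0, 5, 1, 5, 2, 0]


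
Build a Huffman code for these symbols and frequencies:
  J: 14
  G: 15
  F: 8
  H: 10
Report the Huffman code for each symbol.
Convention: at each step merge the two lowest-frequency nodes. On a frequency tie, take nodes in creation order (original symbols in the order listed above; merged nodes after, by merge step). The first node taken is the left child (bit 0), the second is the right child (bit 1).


Huffman tree construction:
Step 1: Merge F(8) + H(10) = 18
Step 2: Merge J(14) + G(15) = 29
Step 3: Merge (F+H)(18) + (J+G)(29) = 47
Read each symbol's code off the tree from the root (left child = 0, right child = 1).

Codes:
  J: 10 (length 2)
  G: 11 (length 2)
  F: 00 (length 2)
  H: 01 (length 2)
Average code length: 94/47 = 2.0000 bits/symbol


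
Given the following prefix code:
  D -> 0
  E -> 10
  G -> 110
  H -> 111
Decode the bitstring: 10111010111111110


Decoding step by step:
Bits 10 -> E
Bits 111 -> H
Bits 0 -> D
Bits 10 -> E
Bits 111 -> H
Bits 111 -> H
Bits 110 -> G


Decoded message: EHDEHHG


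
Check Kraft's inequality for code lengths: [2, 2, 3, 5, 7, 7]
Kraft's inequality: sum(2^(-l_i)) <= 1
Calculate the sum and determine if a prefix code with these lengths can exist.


Sum = 2^(-2) + 2^(-2) + 2^(-3) + 2^(-5) + 2^(-7) + 2^(-7)
    = 0.25 + 0.25 + 0.125 + 0.03125 + 0.0078125 + 0.0078125
    = 86/128 = 0.671875
Since 0.671875 <= 1, Kraft's inequality IS satisfied.
A prefix code with these lengths CAN exist.

Kraft sum = 0.671875. Satisfied.


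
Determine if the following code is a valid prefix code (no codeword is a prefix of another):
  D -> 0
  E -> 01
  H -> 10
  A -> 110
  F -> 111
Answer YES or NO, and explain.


Checking each pair (does one codeword prefix another?):
  D='0' vs E='01': prefix -- VIOLATION

NO -- this is NOT a valid prefix code. D (0) is a prefix of E (01).


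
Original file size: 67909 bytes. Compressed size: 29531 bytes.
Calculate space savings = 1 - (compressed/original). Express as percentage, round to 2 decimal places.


ratio = compressed/original = 29531/67909 = 0.434861
savings = 1 - ratio = 1 - 0.434861 = 0.565139
as a percentage: 0.565139 * 100 = 56.51%

Space savings = 1 - 29531/67909 = 56.51%


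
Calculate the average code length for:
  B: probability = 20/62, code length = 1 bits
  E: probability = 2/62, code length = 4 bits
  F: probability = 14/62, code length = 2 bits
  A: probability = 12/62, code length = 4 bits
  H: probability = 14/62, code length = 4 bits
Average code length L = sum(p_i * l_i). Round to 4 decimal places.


Weighted contributions p_i * l_i:
  B: (20/62) * 1 = 20/62
  E: (2/62) * 4 = 8/62
  F: (14/62) * 2 = 28/62
  A: (12/62) * 4 = 48/62
  H: (14/62) * 4 = 56/62
Sum = (20 + 8 + 28 + 48 + 56)/62 = 160/62

L = 160/62 = 2.5806 bits/symbol


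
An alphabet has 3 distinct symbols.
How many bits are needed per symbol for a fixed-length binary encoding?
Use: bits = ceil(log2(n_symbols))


log2(3) = 1.585
Bracket: 2^1 = 2 < 3 <= 2^2 = 4
So ceil(log2(3)) = 2

bits = ceil(log2(3)) = ceil(1.585) = 2 bits


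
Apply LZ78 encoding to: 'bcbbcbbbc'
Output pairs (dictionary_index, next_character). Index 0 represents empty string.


LZ78 encoding steps:
Dictionary: {0: ''}
Step 1: w='' (idx 0), next='b' -> output (0, 'b'), add 'b' as idx 1
Step 2: w='' (idx 0), next='c' -> output (0, 'c'), add 'c' as idx 2
Step 3: w='b' (idx 1), next='b' -> output (1, 'b'), add 'bb' as idx 3
Step 4: w='c' (idx 2), next='b' -> output (2, 'b'), add 'cb' as idx 4
Step 5: w='bb' (idx 3), next='c' -> output (3, 'c'), add 'bbc' as idx 5


Encoded: [(0, 'b'), (0, 'c'), (1, 'b'), (2, 'b'), (3, 'c')]


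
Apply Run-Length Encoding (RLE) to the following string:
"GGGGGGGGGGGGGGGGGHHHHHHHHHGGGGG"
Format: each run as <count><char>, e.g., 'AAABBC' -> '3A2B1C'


Scanning runs left to right:
  i=0: run of 'G' x 17 -> '17G'
  i=17: run of 'H' x 9 -> '9H'
  i=26: run of 'G' x 5 -> '5G'

RLE = 17G9H5G


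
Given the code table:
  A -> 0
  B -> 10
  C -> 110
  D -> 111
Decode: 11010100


Decoding:
110 -> C
10 -> B
10 -> B
0 -> A


Result: CBBA


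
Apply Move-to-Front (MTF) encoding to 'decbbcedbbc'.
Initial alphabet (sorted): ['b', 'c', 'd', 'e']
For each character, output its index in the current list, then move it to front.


MTF encoding:
'd': index 2 in ['b', 'c', 'd', 'e'] -> ['d', 'b', 'c', 'e']
'e': index 3 in ['d', 'b', 'c', 'e'] -> ['e', 'd', 'b', 'c']
'c': index 3 in ['e', 'd', 'b', 'c'] -> ['c', 'e', 'd', 'b']
'b': index 3 in ['c', 'e', 'd', 'b'] -> ['b', 'c', 'e', 'd']
'b': index 0 in ['b', 'c', 'e', 'd'] -> ['b', 'c', 'e', 'd']
'c': index 1 in ['b', 'c', 'e', 'd'] -> ['c', 'b', 'e', 'd']
'e': index 2 in ['c', 'b', 'e', 'd'] -> ['e', 'c', 'b', 'd']
'd': index 3 in ['e', 'c', 'b', 'd'] -> ['d', 'e', 'c', 'b']
'b': index 3 in ['d', 'e', 'c', 'b'] -> ['b', 'd', 'e', 'c']
'b': index 0 in ['b', 'd', 'e', 'c'] -> ['b', 'd', 'e', 'c']
'c': index 3 in ['b', 'd', 'e', 'c'] -> ['c', 'b', 'd', 'e']


Output: [2, 3, 3, 3, 0, 1, 2, 3, 3, 0, 3]


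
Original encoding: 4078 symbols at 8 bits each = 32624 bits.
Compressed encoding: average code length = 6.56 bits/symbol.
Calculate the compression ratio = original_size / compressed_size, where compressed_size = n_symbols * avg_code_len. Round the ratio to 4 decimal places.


original_size = n_symbols * orig_bits = 4078 * 8 = 32624 bits
compressed_size = n_symbols * avg_code_len = 4078 * 6.56 = 26751.68 bits
ratio = original_size / compressed_size = 32624 / 26751.68 = 1.2195

Compression ratio = 1.2195


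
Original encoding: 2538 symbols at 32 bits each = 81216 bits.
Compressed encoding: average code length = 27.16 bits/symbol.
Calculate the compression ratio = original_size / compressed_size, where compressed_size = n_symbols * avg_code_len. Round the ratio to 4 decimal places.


original_size = n_symbols * orig_bits = 2538 * 32 = 81216 bits
compressed_size = n_symbols * avg_code_len = 2538 * 27.16 = 68932.08 bits
ratio = original_size / compressed_size = 81216 / 68932.08 = 1.1782

Compression ratio = 1.1782


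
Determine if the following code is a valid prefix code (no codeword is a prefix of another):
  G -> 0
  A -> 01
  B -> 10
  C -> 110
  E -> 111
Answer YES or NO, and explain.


Checking each pair (does one codeword prefix another?):
  G='0' vs A='01': prefix -- VIOLATION

NO -- this is NOT a valid prefix code. G (0) is a prefix of A (01).


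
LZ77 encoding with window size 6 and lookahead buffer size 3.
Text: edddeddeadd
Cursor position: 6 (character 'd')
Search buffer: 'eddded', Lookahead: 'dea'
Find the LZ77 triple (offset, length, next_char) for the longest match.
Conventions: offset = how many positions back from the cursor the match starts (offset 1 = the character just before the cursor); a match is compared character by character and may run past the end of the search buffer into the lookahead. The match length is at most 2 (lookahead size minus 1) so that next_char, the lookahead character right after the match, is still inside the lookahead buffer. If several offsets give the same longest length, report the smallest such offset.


Try each offset into the search buffer:
  offset=1 (pos 5, char 'd'): match length 1
  offset=2 (pos 4, char 'e'): match length 0
  offset=3 (pos 3, char 'd'): match length 2
  offset=4 (pos 2, char 'd'): match length 1
  offset=5 (pos 1, char 'd'): match length 1
  offset=6 (pos 0, char 'e'): match length 0
Longest match has length 2 at offset 3.
next_char = character at position 6 + 2 = 8 -> 'a'

Best match: offset=3, length=2 (matching 'de' starting at position 3)
LZ77 triple: (3, 2, 'a')


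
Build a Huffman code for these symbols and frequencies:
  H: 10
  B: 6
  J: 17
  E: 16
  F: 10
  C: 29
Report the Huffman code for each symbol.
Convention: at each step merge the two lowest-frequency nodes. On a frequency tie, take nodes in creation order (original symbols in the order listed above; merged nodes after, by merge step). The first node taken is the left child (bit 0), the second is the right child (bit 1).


Huffman tree construction:
Step 1: Merge B(6) + H(10) = 16
Step 2: Merge F(10) + E(16) = 26
Step 3: Merge (B+H)(16) + J(17) = 33
Step 4: Merge (F+E)(26) + C(29) = 55
Step 5: Merge ((B+H)+J)(33) + ((F+E)+C)(55) = 88
Read each symbol's code off the tree from the root (left child = 0, right child = 1).

Codes:
  H: 001 (length 3)
  B: 000 (length 3)
  J: 01 (length 2)
  E: 101 (length 3)
  F: 100 (length 3)
  C: 11 (length 2)
Average code length: 218/88 = 2.4773 bits/symbol


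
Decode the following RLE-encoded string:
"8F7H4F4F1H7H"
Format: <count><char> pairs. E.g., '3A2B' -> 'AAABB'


Expanding each <count><char> pair:
  8F -> 'FFFFFFFF'
  7H -> 'HHHHHHH'
  4F -> 'FFFF'
  4F -> 'FFFF'
  1H -> 'H'
  7H -> 'HHHHHHH'

Decoded = FFFFFFFFHHHHHHHFFFFFFFFHHHHHHHH


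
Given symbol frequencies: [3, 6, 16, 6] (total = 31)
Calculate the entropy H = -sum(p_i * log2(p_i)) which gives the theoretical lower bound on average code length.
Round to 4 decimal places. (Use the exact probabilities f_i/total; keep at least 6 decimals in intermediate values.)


Per-symbol terms -p_i * log2(p_i) with p_i = f_i/31:
  p = 3/31 = 0.096774: log2(p) = -3.369234, -p*log2(p) = 0.326055
  p = 6/31 = 0.193548: log2(p) = -2.369234, -p*log2(p) = 0.458561
  p = 16/31 = 0.516129: log2(p) = -0.954196, -p*log2(p) = 0.492488
  p = 6/31 = 0.193548: log2(p) = -2.369234, -p*log2(p) = 0.458561
H = 0.326055 + 0.458561 + 0.492488 + 0.458561 = 1.735665

H = 1.7357 bits/symbol


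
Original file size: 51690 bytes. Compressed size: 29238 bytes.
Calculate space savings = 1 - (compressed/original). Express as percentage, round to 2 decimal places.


ratio = compressed/original = 29238/51690 = 0.565641
savings = 1 - ratio = 1 - 0.565641 = 0.434359
as a percentage: 0.434359 * 100 = 43.44%

Space savings = 1 - 29238/51690 = 43.44%


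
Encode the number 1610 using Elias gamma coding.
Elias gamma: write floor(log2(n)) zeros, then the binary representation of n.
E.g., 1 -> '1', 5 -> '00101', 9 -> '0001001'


num_bits = floor(log2(1610)) + 1 = 11
leading_zeros = num_bits - 1 = 10
binary(1610) = 11001001010

Elias gamma(1610) = '0000000000' + '11001001010' = 000000000011001001010 (21 bits)


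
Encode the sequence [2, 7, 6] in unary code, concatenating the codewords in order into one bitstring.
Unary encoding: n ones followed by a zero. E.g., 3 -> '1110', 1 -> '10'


Encode each number as n ones followed by a terminating 0:
  2 -> 110 (3 bits)
  7 -> 11111110 (8 bits)
  6 -> 1111110 (7 bits)
Total length = 3 + 8 + 7 = 18 bits.

Unary([2, 7, 6]) = 110111111101111110 (18 bits)


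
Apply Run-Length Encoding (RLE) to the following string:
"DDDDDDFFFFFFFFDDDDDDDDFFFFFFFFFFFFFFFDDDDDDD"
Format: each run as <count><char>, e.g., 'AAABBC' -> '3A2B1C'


Scanning runs left to right:
  i=0: run of 'D' x 6 -> '6D'
  i=6: run of 'F' x 8 -> '8F'
  i=14: run of 'D' x 8 -> '8D'
  i=22: run of 'F' x 15 -> '15F'
  i=37: run of 'D' x 7 -> '7D'

RLE = 6D8F8D15F7D


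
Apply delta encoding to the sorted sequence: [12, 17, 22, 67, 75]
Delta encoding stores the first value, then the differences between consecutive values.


First value: 12
Deltas:
  17 - 12 = 5
  22 - 17 = 5
  67 - 22 = 45
  75 - 67 = 8


Delta encoded: [12, 5, 5, 45, 8]


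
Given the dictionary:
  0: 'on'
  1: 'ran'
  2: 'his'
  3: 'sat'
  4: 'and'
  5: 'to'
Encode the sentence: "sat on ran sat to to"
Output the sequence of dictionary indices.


Look up each word in the dictionary:
  'sat' -> 3
  'on' -> 0
  'ran' -> 1
  'sat' -> 3
  'to' -> 5
  'to' -> 5

Encoded: [3, 0, 1, 3, 5, 5]


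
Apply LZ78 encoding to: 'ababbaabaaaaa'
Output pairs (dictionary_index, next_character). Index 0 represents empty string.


LZ78 encoding steps:
Dictionary: {0: ''}
Step 1: w='' (idx 0), next='a' -> output (0, 'a'), add 'a' as idx 1
Step 2: w='' (idx 0), next='b' -> output (0, 'b'), add 'b' as idx 2
Step 3: w='a' (idx 1), next='b' -> output (1, 'b'), add 'ab' as idx 3
Step 4: w='b' (idx 2), next='a' -> output (2, 'a'), add 'ba' as idx 4
Step 5: w='ab' (idx 3), next='a' -> output (3, 'a'), add 'aba' as idx 5
Step 6: w='a' (idx 1), next='a' -> output (1, 'a'), add 'aa' as idx 6
Step 7: w='aa' (idx 6), end of input -> output (6, '')


Encoded: [(0, 'a'), (0, 'b'), (1, 'b'), (2, 'a'), (3, 'a'), (1, 'a'), (6, '')]


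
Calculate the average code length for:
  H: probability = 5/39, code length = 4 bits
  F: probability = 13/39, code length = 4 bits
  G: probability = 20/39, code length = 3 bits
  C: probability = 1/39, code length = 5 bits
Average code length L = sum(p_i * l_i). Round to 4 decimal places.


Weighted contributions p_i * l_i:
  H: (5/39) * 4 = 20/39
  F: (13/39) * 4 = 52/39
  G: (20/39) * 3 = 60/39
  C: (1/39) * 5 = 5/39
Sum = (20 + 52 + 60 + 5)/39 = 137/39

L = 137/39 = 3.5128 bits/symbol


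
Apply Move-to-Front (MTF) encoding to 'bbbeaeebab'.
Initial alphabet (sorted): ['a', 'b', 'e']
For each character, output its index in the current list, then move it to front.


MTF encoding:
'b': index 1 in ['a', 'b', 'e'] -> ['b', 'a', 'e']
'b': index 0 in ['b', 'a', 'e'] -> ['b', 'a', 'e']
'b': index 0 in ['b', 'a', 'e'] -> ['b', 'a', 'e']
'e': index 2 in ['b', 'a', 'e'] -> ['e', 'b', 'a']
'a': index 2 in ['e', 'b', 'a'] -> ['a', 'e', 'b']
'e': index 1 in ['a', 'e', 'b'] -> ['e', 'a', 'b']
'e': index 0 in ['e', 'a', 'b'] -> ['e', 'a', 'b']
'b': index 2 in ['e', 'a', 'b'] -> ['b', 'e', 'a']
'a': index 2 in ['b', 'e', 'a'] -> ['a', 'b', 'e']
'b': index 1 in ['a', 'b', 'e'] -> ['b', 'a', 'e']


Output: [1, 0, 0, 2, 2, 1, 0, 2, 2, 1]


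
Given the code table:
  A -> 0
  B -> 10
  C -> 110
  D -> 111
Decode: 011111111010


Decoding:
0 -> A
111 -> D
111 -> D
110 -> C
10 -> B


Result: ADDCB


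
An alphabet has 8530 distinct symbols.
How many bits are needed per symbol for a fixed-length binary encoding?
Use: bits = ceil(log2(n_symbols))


log2(8530) = 13.0583
Bracket: 2^13 = 8192 < 8530 <= 2^14 = 16384
So ceil(log2(8530)) = 14

bits = ceil(log2(8530)) = ceil(13.0583) = 14 bits


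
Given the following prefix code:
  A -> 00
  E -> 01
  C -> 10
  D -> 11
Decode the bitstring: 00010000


Decoding step by step:
Bits 00 -> A
Bits 01 -> E
Bits 00 -> A
Bits 00 -> A


Decoded message: AEAA


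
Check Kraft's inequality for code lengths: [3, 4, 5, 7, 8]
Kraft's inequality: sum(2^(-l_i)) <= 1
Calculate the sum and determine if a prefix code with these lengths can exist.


Sum = 2^(-3) + 2^(-4) + 2^(-5) + 2^(-7) + 2^(-8)
    = 0.125 + 0.0625 + 0.03125 + 0.0078125 + 0.00390625
    = 59/256 = 0.23046875
Since 0.23046875 <= 1, Kraft's inequality IS satisfied.
A prefix code with these lengths CAN exist.

Kraft sum = 0.23046875. Satisfied.


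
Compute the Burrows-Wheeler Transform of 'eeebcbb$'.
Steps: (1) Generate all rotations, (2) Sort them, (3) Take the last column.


Rotations (sorted):
  0: $eeebcbb -> last char: b
  1: b$eeebcb -> last char: b
  2: bb$eeebc -> last char: c
  3: bcbb$eee -> last char: e
  4: cbb$eeeb -> last char: b
  5: ebcbb$ee -> last char: e
  6: eebcbb$e -> last char: e
  7: eeebcbb$ -> last char: $


BWT = bbcebee$


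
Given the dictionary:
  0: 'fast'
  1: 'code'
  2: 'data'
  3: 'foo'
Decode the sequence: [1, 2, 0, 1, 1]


Look up each index in the dictionary:
  1 -> 'code'
  2 -> 'data'
  0 -> 'fast'
  1 -> 'code'
  1 -> 'code'

Decoded: "code data fast code code"


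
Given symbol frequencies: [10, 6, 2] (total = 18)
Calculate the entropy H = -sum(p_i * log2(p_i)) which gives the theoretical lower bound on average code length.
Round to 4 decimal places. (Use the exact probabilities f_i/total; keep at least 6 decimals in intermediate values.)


Per-symbol terms -p_i * log2(p_i) with p_i = f_i/18:
  p = 10/18 = 0.555556: log2(p) = -0.847997, -p*log2(p) = 0.471109
  p = 6/18 = 0.333333: log2(p) = -1.584963, -p*log2(p) = 0.528321
  p = 2/18 = 0.111111: log2(p) = -3.169925, -p*log2(p) = 0.352214
H = 0.471109 + 0.528321 + 0.352214 = 1.351644

H = 1.3516 bits/symbol


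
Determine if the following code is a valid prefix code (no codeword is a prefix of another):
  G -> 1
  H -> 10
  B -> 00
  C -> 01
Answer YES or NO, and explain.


Checking each pair (does one codeword prefix another?):
  G='1' vs H='10': prefix -- VIOLATION

NO -- this is NOT a valid prefix code. G (1) is a prefix of H (10).


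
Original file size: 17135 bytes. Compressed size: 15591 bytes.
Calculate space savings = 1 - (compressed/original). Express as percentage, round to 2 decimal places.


ratio = compressed/original = 15591/17135 = 0.909892
savings = 1 - ratio = 1 - 0.909892 = 0.090108
as a percentage: 0.090108 * 100 = 9.01%

Space savings = 1 - 15591/17135 = 9.01%


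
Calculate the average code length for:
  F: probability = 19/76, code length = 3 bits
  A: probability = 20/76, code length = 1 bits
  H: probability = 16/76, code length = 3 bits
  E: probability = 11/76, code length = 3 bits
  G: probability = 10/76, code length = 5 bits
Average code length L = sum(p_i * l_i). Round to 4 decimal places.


Weighted contributions p_i * l_i:
  F: (19/76) * 3 = 57/76
  A: (20/76) * 1 = 20/76
  H: (16/76) * 3 = 48/76
  E: (11/76) * 3 = 33/76
  G: (10/76) * 5 = 50/76
Sum = (57 + 20 + 48 + 33 + 50)/76 = 208/76

L = 208/76 = 2.7368 bits/symbol


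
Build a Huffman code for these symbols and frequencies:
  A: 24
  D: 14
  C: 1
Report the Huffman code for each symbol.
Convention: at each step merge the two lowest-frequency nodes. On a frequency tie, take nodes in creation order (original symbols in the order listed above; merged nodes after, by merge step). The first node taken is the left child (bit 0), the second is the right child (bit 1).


Huffman tree construction:
Step 1: Merge C(1) + D(14) = 15
Step 2: Merge (C+D)(15) + A(24) = 39
Read each symbol's code off the tree from the root (left child = 0, right child = 1).

Codes:
  A: 1 (length 1)
  D: 01 (length 2)
  C: 00 (length 2)
Average code length: 54/39 = 1.3846 bits/symbol


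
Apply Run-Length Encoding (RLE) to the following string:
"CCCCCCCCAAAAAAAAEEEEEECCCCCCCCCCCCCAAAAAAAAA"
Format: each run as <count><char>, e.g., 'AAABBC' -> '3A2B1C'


Scanning runs left to right:
  i=0: run of 'C' x 8 -> '8C'
  i=8: run of 'A' x 8 -> '8A'
  i=16: run of 'E' x 6 -> '6E'
  i=22: run of 'C' x 13 -> '13C'
  i=35: run of 'A' x 9 -> '9A'

RLE = 8C8A6E13C9A


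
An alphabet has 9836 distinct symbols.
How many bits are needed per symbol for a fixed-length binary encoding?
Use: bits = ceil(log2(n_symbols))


log2(9836) = 13.2639
Bracket: 2^13 = 8192 < 9836 <= 2^14 = 16384
So ceil(log2(9836)) = 14

bits = ceil(log2(9836)) = ceil(13.2639) = 14 bits


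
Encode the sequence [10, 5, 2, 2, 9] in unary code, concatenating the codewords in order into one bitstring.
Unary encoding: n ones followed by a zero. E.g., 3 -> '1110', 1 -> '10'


Encode each number as n ones followed by a terminating 0:
  10 -> 11111111110 (11 bits)
  5 -> 111110 (6 bits)
  2 -> 110 (3 bits)
  2 -> 110 (3 bits)
  9 -> 1111111110 (10 bits)
Total length = 11 + 6 + 3 + 3 + 10 = 33 bits.

Unary([10, 5, 2, 2, 9]) = 111111111101111101101101111111110 (33 bits)


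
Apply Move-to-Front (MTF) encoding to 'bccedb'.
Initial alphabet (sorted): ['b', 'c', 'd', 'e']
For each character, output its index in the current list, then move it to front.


MTF encoding:
'b': index 0 in ['b', 'c', 'd', 'e'] -> ['b', 'c', 'd', 'e']
'c': index 1 in ['b', 'c', 'd', 'e'] -> ['c', 'b', 'd', 'e']
'c': index 0 in ['c', 'b', 'd', 'e'] -> ['c', 'b', 'd', 'e']
'e': index 3 in ['c', 'b', 'd', 'e'] -> ['e', 'c', 'b', 'd']
'd': index 3 in ['e', 'c', 'b', 'd'] -> ['d', 'e', 'c', 'b']
'b': index 3 in ['d', 'e', 'c', 'b'] -> ['b', 'd', 'e', 'c']


Output: [0, 1, 0, 3, 3, 3]


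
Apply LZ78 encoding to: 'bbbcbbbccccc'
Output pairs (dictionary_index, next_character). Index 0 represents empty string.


LZ78 encoding steps:
Dictionary: {0: ''}
Step 1: w='' (idx 0), next='b' -> output (0, 'b'), add 'b' as idx 1
Step 2: w='b' (idx 1), next='b' -> output (1, 'b'), add 'bb' as idx 2
Step 3: w='' (idx 0), next='c' -> output (0, 'c'), add 'c' as idx 3
Step 4: w='bb' (idx 2), next='b' -> output (2, 'b'), add 'bbb' as idx 4
Step 5: w='c' (idx 3), next='c' -> output (3, 'c'), add 'cc' as idx 5
Step 6: w='cc' (idx 5), next='c' -> output (5, 'c'), add 'ccc' as idx 6


Encoded: [(0, 'b'), (1, 'b'), (0, 'c'), (2, 'b'), (3, 'c'), (5, 'c')]


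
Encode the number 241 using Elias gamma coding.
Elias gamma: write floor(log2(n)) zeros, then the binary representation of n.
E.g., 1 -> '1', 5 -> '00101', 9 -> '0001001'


num_bits = floor(log2(241)) + 1 = 8
leading_zeros = num_bits - 1 = 7
binary(241) = 11110001

Elias gamma(241) = '0000000' + '11110001' = 000000011110001 (15 bits)


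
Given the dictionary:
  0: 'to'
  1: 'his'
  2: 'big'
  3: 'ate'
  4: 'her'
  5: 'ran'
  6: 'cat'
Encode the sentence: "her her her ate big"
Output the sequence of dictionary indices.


Look up each word in the dictionary:
  'her' -> 4
  'her' -> 4
  'her' -> 4
  'ate' -> 3
  'big' -> 2

Encoded: [4, 4, 4, 3, 2]


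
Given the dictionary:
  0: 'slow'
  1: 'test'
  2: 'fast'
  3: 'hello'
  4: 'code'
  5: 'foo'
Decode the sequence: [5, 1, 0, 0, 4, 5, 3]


Look up each index in the dictionary:
  5 -> 'foo'
  1 -> 'test'
  0 -> 'slow'
  0 -> 'slow'
  4 -> 'code'
  5 -> 'foo'
  3 -> 'hello'

Decoded: "foo test slow slow code foo hello"


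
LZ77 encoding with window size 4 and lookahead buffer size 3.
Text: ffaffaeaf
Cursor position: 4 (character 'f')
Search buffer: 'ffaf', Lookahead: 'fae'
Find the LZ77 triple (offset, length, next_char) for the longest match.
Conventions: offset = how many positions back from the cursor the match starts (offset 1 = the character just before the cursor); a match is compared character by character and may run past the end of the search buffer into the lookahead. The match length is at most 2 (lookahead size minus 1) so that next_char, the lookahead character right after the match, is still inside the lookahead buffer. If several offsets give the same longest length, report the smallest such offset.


Try each offset into the search buffer:
  offset=1 (pos 3, char 'f'): match length 1
  offset=2 (pos 2, char 'a'): match length 0
  offset=3 (pos 1, char 'f'): match length 2
  offset=4 (pos 0, char 'f'): match length 1
Longest match has length 2 at offset 3.
next_char = character at position 4 + 2 = 6 -> 'e'

Best match: offset=3, length=2 (matching 'fa' starting at position 1)
LZ77 triple: (3, 2, 'e')


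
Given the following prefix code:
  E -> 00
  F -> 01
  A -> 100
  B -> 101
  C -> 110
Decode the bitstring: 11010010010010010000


Decoding step by step:
Bits 110 -> C
Bits 100 -> A
Bits 100 -> A
Bits 100 -> A
Bits 100 -> A
Bits 100 -> A
Bits 00 -> E


Decoded message: CAAAAAE


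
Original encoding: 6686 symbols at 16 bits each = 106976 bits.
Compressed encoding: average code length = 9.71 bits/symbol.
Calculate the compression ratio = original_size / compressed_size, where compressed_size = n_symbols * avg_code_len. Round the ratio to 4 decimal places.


original_size = n_symbols * orig_bits = 6686 * 16 = 106976 bits
compressed_size = n_symbols * avg_code_len = 6686 * 9.71 = 64921.06 bits
ratio = original_size / compressed_size = 106976 / 64921.06 = 1.6478

Compression ratio = 1.6478


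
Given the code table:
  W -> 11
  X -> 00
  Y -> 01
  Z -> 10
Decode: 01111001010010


Decoding:
01 -> Y
11 -> W
10 -> Z
01 -> Y
01 -> Y
00 -> X
10 -> Z


Result: YWZYYXZ


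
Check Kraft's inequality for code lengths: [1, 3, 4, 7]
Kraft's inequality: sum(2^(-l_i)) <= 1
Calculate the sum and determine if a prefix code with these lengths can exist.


Sum = 2^(-1) + 2^(-3) + 2^(-4) + 2^(-7)
    = 0.5 + 0.125 + 0.0625 + 0.0078125
    = 89/128 = 0.6953125
Since 0.6953125 <= 1, Kraft's inequality IS satisfied.
A prefix code with these lengths CAN exist.

Kraft sum = 0.6953125. Satisfied.


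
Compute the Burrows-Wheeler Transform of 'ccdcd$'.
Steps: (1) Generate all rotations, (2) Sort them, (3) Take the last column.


Rotations (sorted):
  0: $ccdcd -> last char: d
  1: ccdcd$ -> last char: $
  2: cd$ccd -> last char: d
  3: cdcd$c -> last char: c
  4: d$ccdc -> last char: c
  5: dcd$cc -> last char: c


BWT = d$dccc


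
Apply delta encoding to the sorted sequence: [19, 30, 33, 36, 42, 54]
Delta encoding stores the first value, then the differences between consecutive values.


First value: 19
Deltas:
  30 - 19 = 11
  33 - 30 = 3
  36 - 33 = 3
  42 - 36 = 6
  54 - 42 = 12


Delta encoded: [19, 11, 3, 3, 6, 12]


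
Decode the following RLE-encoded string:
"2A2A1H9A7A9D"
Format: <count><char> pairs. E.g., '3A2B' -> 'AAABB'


Expanding each <count><char> pair:
  2A -> 'AA'
  2A -> 'AA'
  1H -> 'H'
  9A -> 'AAAAAAAAA'
  7A -> 'AAAAAAA'
  9D -> 'DDDDDDDDD'

Decoded = AAAAHAAAAAAAAAAAAAAAADDDDDDDDD


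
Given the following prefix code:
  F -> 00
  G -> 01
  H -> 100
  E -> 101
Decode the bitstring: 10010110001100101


Decoding step by step:
Bits 100 -> H
Bits 101 -> E
Bits 100 -> H
Bits 01 -> G
Bits 100 -> H
Bits 101 -> E


Decoded message: HEHGHE


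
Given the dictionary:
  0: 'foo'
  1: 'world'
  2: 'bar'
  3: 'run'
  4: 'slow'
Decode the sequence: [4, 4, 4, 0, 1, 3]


Look up each index in the dictionary:
  4 -> 'slow'
  4 -> 'slow'
  4 -> 'slow'
  0 -> 'foo'
  1 -> 'world'
  3 -> 'run'

Decoded: "slow slow slow foo world run"


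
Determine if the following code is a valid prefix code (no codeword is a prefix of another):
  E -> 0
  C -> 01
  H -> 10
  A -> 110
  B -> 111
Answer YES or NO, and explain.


Checking each pair (does one codeword prefix another?):
  E='0' vs C='01': prefix -- VIOLATION

NO -- this is NOT a valid prefix code. E (0) is a prefix of C (01).


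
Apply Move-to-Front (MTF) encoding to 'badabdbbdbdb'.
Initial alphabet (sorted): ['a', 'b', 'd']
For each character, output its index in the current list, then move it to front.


MTF encoding:
'b': index 1 in ['a', 'b', 'd'] -> ['b', 'a', 'd']
'a': index 1 in ['b', 'a', 'd'] -> ['a', 'b', 'd']
'd': index 2 in ['a', 'b', 'd'] -> ['d', 'a', 'b']
'a': index 1 in ['d', 'a', 'b'] -> ['a', 'd', 'b']
'b': index 2 in ['a', 'd', 'b'] -> ['b', 'a', 'd']
'd': index 2 in ['b', 'a', 'd'] -> ['d', 'b', 'a']
'b': index 1 in ['d', 'b', 'a'] -> ['b', 'd', 'a']
'b': index 0 in ['b', 'd', 'a'] -> ['b', 'd', 'a']
'd': index 1 in ['b', 'd', 'a'] -> ['d', 'b', 'a']
'b': index 1 in ['d', 'b', 'a'] -> ['b', 'd', 'a']
'd': index 1 in ['b', 'd', 'a'] -> ['d', 'b', 'a']
'b': index 1 in ['d', 'b', 'a'] -> ['b', 'd', 'a']


Output: [1, 1, 2, 1, 2, 2, 1, 0, 1, 1, 1, 1]


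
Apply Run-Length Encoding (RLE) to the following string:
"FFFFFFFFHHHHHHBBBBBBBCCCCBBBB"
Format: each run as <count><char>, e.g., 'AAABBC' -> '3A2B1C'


Scanning runs left to right:
  i=0: run of 'F' x 8 -> '8F'
  i=8: run of 'H' x 6 -> '6H'
  i=14: run of 'B' x 7 -> '7B'
  i=21: run of 'C' x 4 -> '4C'
  i=25: run of 'B' x 4 -> '4B'

RLE = 8F6H7B4C4B


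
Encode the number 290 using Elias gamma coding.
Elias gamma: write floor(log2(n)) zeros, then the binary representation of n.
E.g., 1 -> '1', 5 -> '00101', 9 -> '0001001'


num_bits = floor(log2(290)) + 1 = 9
leading_zeros = num_bits - 1 = 8
binary(290) = 100100010

Elias gamma(290) = '00000000' + '100100010' = 00000000100100010 (17 bits)


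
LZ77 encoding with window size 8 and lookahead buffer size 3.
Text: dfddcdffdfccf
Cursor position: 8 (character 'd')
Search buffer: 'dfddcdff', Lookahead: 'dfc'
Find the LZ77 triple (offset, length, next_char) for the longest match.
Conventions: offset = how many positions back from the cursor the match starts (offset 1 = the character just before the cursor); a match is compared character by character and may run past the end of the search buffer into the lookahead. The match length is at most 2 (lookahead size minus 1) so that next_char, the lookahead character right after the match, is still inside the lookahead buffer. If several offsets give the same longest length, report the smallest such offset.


Try each offset into the search buffer:
  offset=1 (pos 7, char 'f'): match length 0
  offset=2 (pos 6, char 'f'): match length 0
  offset=3 (pos 5, char 'd'): match length 2
  offset=4 (pos 4, char 'c'): match length 0
  offset=5 (pos 3, char 'd'): match length 1
  offset=6 (pos 2, char 'd'): match length 1
  offset=7 (pos 1, char 'f'): match length 0
  offset=8 (pos 0, char 'd'): match length 2
Longest match has length 2, found at offsets 3, 8; take the smallest, offset 3.
next_char = character at position 8 + 2 = 10 -> 'c'

Best match: offset=3, length=2 (matching 'df' starting at position 5)
LZ77 triple: (3, 2, 'c')


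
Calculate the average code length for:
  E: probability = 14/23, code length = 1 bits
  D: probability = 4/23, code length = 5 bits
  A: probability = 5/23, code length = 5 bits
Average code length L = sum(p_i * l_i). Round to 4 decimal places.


Weighted contributions p_i * l_i:
  E: (14/23) * 1 = 14/23
  D: (4/23) * 5 = 20/23
  A: (5/23) * 5 = 25/23
Sum = (14 + 20 + 25)/23 = 59/23

L = 59/23 = 2.5652 bits/symbol


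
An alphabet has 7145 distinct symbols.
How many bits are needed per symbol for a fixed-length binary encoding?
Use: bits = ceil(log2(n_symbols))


log2(7145) = 12.8027
Bracket: 2^12 = 4096 < 7145 <= 2^13 = 8192
So ceil(log2(7145)) = 13

bits = ceil(log2(7145)) = ceil(12.8027) = 13 bits


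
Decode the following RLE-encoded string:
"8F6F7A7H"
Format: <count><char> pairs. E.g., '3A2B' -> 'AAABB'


Expanding each <count><char> pair:
  8F -> 'FFFFFFFF'
  6F -> 'FFFFFF'
  7A -> 'AAAAAAA'
  7H -> 'HHHHHHH'

Decoded = FFFFFFFFFFFFFFAAAAAAAHHHHHHH


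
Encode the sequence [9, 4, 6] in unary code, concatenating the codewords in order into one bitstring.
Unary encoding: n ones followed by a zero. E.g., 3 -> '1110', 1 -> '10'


Encode each number as n ones followed by a terminating 0:
  9 -> 1111111110 (10 bits)
  4 -> 11110 (5 bits)
  6 -> 1111110 (7 bits)
Total length = 10 + 5 + 7 = 22 bits.

Unary([9, 4, 6]) = 1111111110111101111110 (22 bits)
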